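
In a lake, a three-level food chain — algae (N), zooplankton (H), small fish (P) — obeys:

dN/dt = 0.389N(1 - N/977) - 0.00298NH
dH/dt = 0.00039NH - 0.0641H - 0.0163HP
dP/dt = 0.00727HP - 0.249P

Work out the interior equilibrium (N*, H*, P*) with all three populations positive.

From dP/dt = 0: 0.00727H* = 0.249, so H* = 34.3.
From dN/dt = 0: 0.389(1 - N*/977) = 0.00298·34.3, giving N* = 977·(1 - 0.262) = 721.
From dH/dt = 0: 0.00039·721 - 0.0641 = 0.0163P*, so P* = 0.217/0.0163 = 13.3.

N* ≈ 721, H* ≈ 34.3, P* ≈ 13.3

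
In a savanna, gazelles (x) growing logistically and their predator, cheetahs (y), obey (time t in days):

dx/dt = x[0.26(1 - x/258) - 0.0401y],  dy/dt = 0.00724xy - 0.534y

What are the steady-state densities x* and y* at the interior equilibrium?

x* ≈ 73.8, y* ≈ 4.63

From dy/dt = 0 with y > 0: 0.00724x* = 0.534, so x* = 73.8.
Substitute into dx/dt = 0: 0.26(1 - 73.8/258) = 0.0401y*.
The bracket is 0.714, giving y* = 0.186/0.0401 = 4.63.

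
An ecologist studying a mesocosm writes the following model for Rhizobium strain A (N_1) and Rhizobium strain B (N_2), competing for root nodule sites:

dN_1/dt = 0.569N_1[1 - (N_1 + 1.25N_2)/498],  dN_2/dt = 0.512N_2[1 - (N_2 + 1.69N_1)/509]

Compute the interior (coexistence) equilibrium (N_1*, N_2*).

N_1* ≈ 124, N_2* ≈ 299

Setting both brackets to zero gives the nullclines N_1 + 1.25N_2 = 498 and 1.69N_1 + N_2 = 509.
Substituting N_2 = 509 - 1.69N_1 into the first: N_1(1 - 1.25·1.69) = 498 - 1.25·509.
So N_1* = -138/-1.11 = 124, and then N_2* = 509 - 1.69·124 = 299.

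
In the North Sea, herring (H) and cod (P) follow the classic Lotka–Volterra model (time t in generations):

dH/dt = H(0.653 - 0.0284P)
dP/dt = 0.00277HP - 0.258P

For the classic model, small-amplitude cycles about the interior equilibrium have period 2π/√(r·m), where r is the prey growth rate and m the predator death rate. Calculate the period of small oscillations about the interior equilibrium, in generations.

T ≈ 15.3 generations

Here r = 0.653 and m = 0.258, so r·m = 0.168.
ω = √0.168 = 0.41 per generation, hence T = 2π/ω ≈ 15.3 generations.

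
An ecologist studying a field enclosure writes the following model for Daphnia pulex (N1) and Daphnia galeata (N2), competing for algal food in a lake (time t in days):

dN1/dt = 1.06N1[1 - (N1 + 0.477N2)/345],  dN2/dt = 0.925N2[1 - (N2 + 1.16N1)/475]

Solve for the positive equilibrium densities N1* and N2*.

Setting both brackets to zero gives the nullclines N1 + 0.477N2 = 345 and 1.16N1 + N2 = 475.
Substituting N2 = 475 - 1.16N1 into the first: N1(1 - 0.477·1.16) = 345 - 0.477·475.
So N1* = 118/0.447 = 265, and then N2* = 475 - 1.16·265 = 167.

N1* ≈ 265, N2* ≈ 167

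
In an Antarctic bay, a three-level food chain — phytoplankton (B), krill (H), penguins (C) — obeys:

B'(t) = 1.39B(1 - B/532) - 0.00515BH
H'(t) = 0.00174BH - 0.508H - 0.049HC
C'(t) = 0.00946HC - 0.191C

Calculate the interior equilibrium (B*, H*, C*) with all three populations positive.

B* ≈ 492, H* ≈ 20.2, C* ≈ 7.11

From dC/dt = 0: 0.00946H* = 0.191, so H* = 20.2.
From dB/dt = 0: 1.39(1 - B*/532) = 0.00515·20.2, giving B* = 532·(1 - 0.0748) = 492.
From dH/dt = 0: 0.00174·492 - 0.508 = 0.049C*, so C* = 0.348/0.049 = 7.11.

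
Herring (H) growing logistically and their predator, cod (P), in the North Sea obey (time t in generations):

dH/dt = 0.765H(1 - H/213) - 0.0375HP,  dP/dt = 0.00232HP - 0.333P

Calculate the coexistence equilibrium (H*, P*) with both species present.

H* ≈ 144, P* ≈ 6.65

From dP/dt = 0 with P > 0: 0.00232H* = 0.333, so H* = 144.
Substitute into dH/dt = 0: 0.765(1 - 144/213) = 0.0375P*.
The bracket is 0.326, giving P* = 0.249/0.0375 = 6.65.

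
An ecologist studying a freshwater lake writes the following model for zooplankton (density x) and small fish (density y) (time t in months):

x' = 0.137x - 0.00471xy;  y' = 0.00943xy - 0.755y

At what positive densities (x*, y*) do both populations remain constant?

Set dy/dt = 0 with y > 0: 0.00943x - 0.755 = 0, so x* = 0.755/0.00943 = 80.1.
Set dx/dt = 0 with x > 0: 0.137 - 0.00471y = 0, so y* = 0.137/0.00471 = 29.1.

x* ≈ 80.1, y* ≈ 29.1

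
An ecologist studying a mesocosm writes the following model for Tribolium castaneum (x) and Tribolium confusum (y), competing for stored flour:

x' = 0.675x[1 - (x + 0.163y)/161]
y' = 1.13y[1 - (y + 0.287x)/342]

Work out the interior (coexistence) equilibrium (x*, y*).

x* ≈ 110, y* ≈ 310

Setting both brackets to zero gives the nullclines x + 0.163y = 161 and 0.287x + y = 342.
Substituting y = 342 - 0.287x into the first: x(1 - 0.163·0.287) = 161 - 0.163·342.
So x* = 105/0.953 = 110, and then y* = 342 - 0.287·110 = 310.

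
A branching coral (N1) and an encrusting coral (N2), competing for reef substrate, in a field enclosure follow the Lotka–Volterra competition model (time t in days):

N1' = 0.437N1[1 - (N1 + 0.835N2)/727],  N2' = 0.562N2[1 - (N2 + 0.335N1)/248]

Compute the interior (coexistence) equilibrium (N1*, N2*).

N1* ≈ 722, N2* ≈ 6.19

Setting both brackets to zero gives the nullclines N1 + 0.835N2 = 727 and 0.335N1 + N2 = 248.
Substituting N2 = 248 - 0.335N1 into the first: N1(1 - 0.835·0.335) = 727 - 0.835·248.
So N1* = 520/0.72 = 722, and then N2* = 248 - 0.335·722 = 6.19.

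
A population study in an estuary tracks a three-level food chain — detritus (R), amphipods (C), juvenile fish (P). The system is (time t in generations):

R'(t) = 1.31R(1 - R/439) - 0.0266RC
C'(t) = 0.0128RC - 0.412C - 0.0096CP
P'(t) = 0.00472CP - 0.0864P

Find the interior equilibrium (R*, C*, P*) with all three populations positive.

From dP/dt = 0: 0.00472C* = 0.0864, so C* = 18.3.
From dR/dt = 0: 1.31(1 - R*/439) = 0.0266·18.3, giving R* = 439·(1 - 0.372) = 276.
From dC/dt = 0: 0.0128·276 - 0.412 = 0.0096P*, so P* = 3.12/0.0096 = 325.

R* ≈ 276, C* ≈ 18.3, P* ≈ 325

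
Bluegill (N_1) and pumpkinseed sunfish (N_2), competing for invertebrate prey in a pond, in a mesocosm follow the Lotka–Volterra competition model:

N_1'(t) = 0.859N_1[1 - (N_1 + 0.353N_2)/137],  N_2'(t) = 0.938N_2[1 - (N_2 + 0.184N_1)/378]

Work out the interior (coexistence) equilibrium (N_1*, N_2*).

N_1* ≈ 3.81, N_2* ≈ 377

Setting both brackets to zero gives the nullclines N_1 + 0.353N_2 = 137 and 0.184N_1 + N_2 = 378.
Substituting N_2 = 378 - 0.184N_1 into the first: N_1(1 - 0.353·0.184) = 137 - 0.353·378.
So N_1* = 3.57/0.935 = 3.81, and then N_2* = 378 - 0.184·3.81 = 377.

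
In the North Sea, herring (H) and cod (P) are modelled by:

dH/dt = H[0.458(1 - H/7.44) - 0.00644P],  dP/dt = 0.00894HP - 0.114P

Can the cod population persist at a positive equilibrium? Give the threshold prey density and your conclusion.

The predator equation gives dP/dt > 0 only when H > 0.114/0.00894 = 12.8.
Without the predator, H → K = 7.44. Since 7.44 < 12.8, the predator cannot invade.

Threshold H = 12.8; K < 12.8, so no, the predator goes extinct.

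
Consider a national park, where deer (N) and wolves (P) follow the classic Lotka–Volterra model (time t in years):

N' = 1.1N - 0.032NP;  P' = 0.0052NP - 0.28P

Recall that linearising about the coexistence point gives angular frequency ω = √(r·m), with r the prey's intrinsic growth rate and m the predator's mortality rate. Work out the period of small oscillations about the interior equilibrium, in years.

T ≈ 11.3 years

Here r = 1.1 and m = 0.28, so r·m = 0.308.
ω = √0.308 = 0.555 per year, hence T = 2π/ω ≈ 11.3 years.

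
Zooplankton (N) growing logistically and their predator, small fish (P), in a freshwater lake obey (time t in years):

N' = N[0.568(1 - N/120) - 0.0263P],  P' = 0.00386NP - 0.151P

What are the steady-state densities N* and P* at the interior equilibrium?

From dP/dt = 0 with P > 0: 0.00386N* = 0.151, so N* = 39.1.
Substitute into dN/dt = 0: 0.568(1 - 39.1/120) = 0.0263P*.
The bracket is 0.674, giving P* = 0.383/0.0263 = 14.6.

N* ≈ 39.1, P* ≈ 14.6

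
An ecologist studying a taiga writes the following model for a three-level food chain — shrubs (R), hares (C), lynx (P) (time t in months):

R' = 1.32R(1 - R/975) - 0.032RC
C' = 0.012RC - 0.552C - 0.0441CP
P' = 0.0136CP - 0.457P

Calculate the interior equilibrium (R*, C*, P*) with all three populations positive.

R* ≈ 181, C* ≈ 33.6, P* ≈ 36.7

From dP/dt = 0: 0.0136C* = 0.457, so C* = 33.6.
From dR/dt = 0: 1.32(1 - R*/975) = 0.032·33.6, giving R* = 975·(1 - 0.815) = 181.
From dC/dt = 0: 0.012·181 - 0.552 = 0.0441P*, so P* = 1.62/0.0441 = 36.7.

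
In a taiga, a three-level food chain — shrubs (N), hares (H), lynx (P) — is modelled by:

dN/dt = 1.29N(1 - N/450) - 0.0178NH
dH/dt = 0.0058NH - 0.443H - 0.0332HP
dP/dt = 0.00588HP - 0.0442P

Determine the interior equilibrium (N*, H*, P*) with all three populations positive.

From dP/dt = 0: 0.00588H* = 0.0442, so H* = 7.52.
From dN/dt = 0: 1.29(1 - N*/450) = 0.0178·7.52, giving N* = 450·(1 - 0.104) = 403.
From dH/dt = 0: 0.0058·403 - 0.443 = 0.0332P*, so P* = 1.9/0.0332 = 57.1.

N* ≈ 403, H* ≈ 7.52, P* ≈ 57.1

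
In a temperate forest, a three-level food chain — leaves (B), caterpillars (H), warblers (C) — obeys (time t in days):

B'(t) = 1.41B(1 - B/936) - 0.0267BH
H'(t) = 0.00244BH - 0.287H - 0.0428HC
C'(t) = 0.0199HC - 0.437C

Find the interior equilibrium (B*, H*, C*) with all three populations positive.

B* ≈ 547, H* ≈ 22, C* ≈ 24.5

From dC/dt = 0: 0.0199H* = 0.437, so H* = 22.
From dB/dt = 0: 1.41(1 - B*/936) = 0.0267·22, giving B* = 936·(1 - 0.416) = 547.
From dH/dt = 0: 0.00244·547 - 0.287 = 0.0428C*, so C* = 1.05/0.0428 = 24.5.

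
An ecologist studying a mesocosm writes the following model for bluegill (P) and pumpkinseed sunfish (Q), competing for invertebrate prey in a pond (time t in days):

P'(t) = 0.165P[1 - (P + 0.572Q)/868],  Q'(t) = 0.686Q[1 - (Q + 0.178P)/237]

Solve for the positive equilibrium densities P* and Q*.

P* ≈ 815, Q* ≈ 91.8

Setting both brackets to zero gives the nullclines P + 0.572Q = 868 and 0.178P + Q = 237.
Substituting Q = 237 - 0.178P into the first: P(1 - 0.572·0.178) = 868 - 0.572·237.
So P* = 732/0.898 = 815, and then Q* = 237 - 0.178·815 = 91.8.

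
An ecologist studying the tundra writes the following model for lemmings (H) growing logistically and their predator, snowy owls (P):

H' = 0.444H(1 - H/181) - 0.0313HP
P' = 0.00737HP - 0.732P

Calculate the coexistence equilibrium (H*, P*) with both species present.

From dP/dt = 0 with P > 0: 0.00737H* = 0.732, so H* = 99.3.
Substitute into dH/dt = 0: 0.444(1 - 99.3/181) = 0.0313P*.
The bracket is 0.451, giving P* = 0.2/0.0313 = 6.4.

H* ≈ 99.3, P* ≈ 6.4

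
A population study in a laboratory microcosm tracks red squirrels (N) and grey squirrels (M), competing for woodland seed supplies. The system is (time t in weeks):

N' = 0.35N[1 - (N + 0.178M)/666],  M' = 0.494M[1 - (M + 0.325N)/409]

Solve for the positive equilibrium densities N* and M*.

N* ≈ 630, M* ≈ 204

Setting both brackets to zero gives the nullclines N + 0.178M = 666 and 0.325N + M = 409.
Substituting M = 409 - 0.325N into the first: N(1 - 0.178·0.325) = 666 - 0.178·409.
So N* = 593/0.942 = 630, and then M* = 409 - 0.325·630 = 204.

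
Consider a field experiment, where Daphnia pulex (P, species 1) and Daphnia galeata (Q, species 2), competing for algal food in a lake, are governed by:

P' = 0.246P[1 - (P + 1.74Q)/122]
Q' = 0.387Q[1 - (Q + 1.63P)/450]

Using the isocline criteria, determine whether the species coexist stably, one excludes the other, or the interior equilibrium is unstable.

Compare the nullcline intercepts: K1/α12 = 122/1.74 = 70.1 < K2 = 450; K2/α21 = 450/1.63 = 276 > K1 = 122.
Since the inequalities point opposite ways, species 2 can invade but species 1 cannot.

species 2 excludes species 1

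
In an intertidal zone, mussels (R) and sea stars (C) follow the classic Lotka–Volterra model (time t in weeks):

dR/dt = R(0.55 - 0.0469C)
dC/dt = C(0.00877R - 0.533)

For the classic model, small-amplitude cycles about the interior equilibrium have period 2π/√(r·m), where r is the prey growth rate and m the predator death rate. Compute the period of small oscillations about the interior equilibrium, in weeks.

T ≈ 11.6 weeks

Here r = 0.55 and m = 0.533, so r·m = 0.293.
ω = √0.293 = 0.541 per week, hence T = 2π/ω ≈ 11.6 weeks.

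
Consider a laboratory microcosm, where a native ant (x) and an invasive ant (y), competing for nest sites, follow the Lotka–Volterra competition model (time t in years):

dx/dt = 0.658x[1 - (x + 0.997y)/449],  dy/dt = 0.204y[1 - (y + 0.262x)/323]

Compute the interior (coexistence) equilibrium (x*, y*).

Setting both brackets to zero gives the nullclines x + 0.997y = 449 and 0.262x + y = 323.
Substituting y = 323 - 0.262x into the first: x(1 - 0.997·0.262) = 449 - 0.997·323.
So x* = 127/0.739 = 172, and then y* = 323 - 0.262·172 = 278.

x* ≈ 172, y* ≈ 278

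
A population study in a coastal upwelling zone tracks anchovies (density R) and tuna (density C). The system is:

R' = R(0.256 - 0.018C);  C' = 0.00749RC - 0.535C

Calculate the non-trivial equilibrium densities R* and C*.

R* ≈ 71.4, C* ≈ 14.2

Set dC/dt = 0 with C > 0: 0.00749R - 0.535 = 0, so R* = 0.535/0.00749 = 71.4.
Set dR/dt = 0 with R > 0: 0.256 - 0.018C = 0, so C* = 0.256/0.018 = 14.2.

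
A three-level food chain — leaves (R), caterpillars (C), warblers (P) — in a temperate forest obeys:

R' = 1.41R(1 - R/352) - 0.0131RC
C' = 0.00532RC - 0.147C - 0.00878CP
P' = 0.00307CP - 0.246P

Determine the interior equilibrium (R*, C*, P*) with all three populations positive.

R* ≈ 89.9, C* ≈ 80.1, P* ≈ 37.8

From dP/dt = 0: 0.00307C* = 0.246, so C* = 80.1.
From dR/dt = 0: 1.41(1 - R*/352) = 0.0131·80.1, giving R* = 352·(1 - 0.744) = 89.9.
From dC/dt = 0: 0.00532·89.9 - 0.147 = 0.00878P*, so P* = 0.332/0.00878 = 37.8.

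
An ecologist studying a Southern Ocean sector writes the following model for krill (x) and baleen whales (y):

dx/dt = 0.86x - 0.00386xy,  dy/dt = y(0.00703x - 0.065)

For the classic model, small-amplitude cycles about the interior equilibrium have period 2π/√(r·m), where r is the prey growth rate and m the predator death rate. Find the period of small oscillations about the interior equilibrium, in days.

T ≈ 26.6 days

Here r = 0.86 and m = 0.065, so r·m = 0.0559.
ω = √0.0559 = 0.236 per day, hence T = 2π/ω ≈ 26.6 days.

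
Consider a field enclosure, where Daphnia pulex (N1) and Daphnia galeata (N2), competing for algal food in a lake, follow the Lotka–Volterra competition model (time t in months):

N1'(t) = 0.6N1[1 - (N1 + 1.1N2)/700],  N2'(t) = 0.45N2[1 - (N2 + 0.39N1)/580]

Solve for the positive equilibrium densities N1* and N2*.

N1* ≈ 109, N2* ≈ 538

Setting both brackets to zero gives the nullclines N1 + 1.1N2 = 700 and 0.39N1 + N2 = 580.
Substituting N2 = 580 - 0.39N1 into the first: N1(1 - 1.1·0.39) = 700 - 1.1·580.
So N1* = 62/0.571 = 109, and then N2* = 580 - 0.39·109 = 538.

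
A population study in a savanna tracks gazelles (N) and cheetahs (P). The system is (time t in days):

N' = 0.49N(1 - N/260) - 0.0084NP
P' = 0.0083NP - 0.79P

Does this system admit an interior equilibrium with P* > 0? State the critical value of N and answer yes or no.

Threshold N = 95.2; K > 95.2, so yes, the predator persists.

The predator equation gives dP/dt > 0 only when N > 0.79/0.0083 = 95.2.
Without the predator, N → K = 260. Since 260 > 95.2, the predator can invade and persist.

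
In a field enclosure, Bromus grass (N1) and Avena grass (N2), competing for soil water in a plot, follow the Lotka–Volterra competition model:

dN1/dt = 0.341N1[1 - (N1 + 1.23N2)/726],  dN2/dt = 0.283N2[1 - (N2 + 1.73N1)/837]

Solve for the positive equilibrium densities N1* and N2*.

N1* ≈ 269, N2* ≈ 371

Setting both brackets to zero gives the nullclines N1 + 1.23N2 = 726 and 1.73N1 + N2 = 837.
Substituting N2 = 837 - 1.73N1 into the first: N1(1 - 1.23·1.73) = 726 - 1.23·837.
So N1* = -304/-1.13 = 269, and then N2* = 837 - 1.73·269 = 371.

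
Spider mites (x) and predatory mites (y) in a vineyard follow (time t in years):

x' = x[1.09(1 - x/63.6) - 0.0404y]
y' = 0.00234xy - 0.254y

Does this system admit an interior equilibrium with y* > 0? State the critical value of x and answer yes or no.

The predator equation gives dy/dt > 0 only when x > 0.254/0.00234 = 109.
Without the predator, x → K = 63.6. Since 63.6 < 109, the predator cannot invade.

Threshold x = 109; K < 109, so no, the predator goes extinct.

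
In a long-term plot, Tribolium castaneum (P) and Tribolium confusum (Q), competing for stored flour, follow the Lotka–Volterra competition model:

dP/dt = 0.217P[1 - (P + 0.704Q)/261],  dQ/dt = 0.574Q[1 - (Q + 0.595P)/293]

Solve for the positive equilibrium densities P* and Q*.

P* ≈ 94.2, Q* ≈ 237

Setting both brackets to zero gives the nullclines P + 0.704Q = 261 and 0.595P + Q = 293.
Substituting Q = 293 - 0.595P into the first: P(1 - 0.704·0.595) = 261 - 0.704·293.
So P* = 54.7/0.581 = 94.2, and then Q* = 293 - 0.595·94.2 = 237.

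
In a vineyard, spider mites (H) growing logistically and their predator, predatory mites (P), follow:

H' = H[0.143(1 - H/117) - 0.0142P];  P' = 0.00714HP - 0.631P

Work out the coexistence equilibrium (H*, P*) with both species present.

From dP/dt = 0 with P > 0: 0.00714H* = 0.631, so H* = 88.4.
Substitute into dH/dt = 0: 0.143(1 - 88.4/117) = 0.0142P*.
The bracket is 0.245, giving P* = 0.035/0.0142 = 2.46.

H* ≈ 88.4, P* ≈ 2.46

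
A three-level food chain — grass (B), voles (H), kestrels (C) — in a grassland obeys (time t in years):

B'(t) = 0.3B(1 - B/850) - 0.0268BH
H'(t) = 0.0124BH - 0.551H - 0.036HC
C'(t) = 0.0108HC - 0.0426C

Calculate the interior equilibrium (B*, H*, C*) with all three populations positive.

B* ≈ 550, H* ≈ 3.94, C* ≈ 174

From dC/dt = 0: 0.0108H* = 0.0426, so H* = 3.94.
From dB/dt = 0: 0.3(1 - B*/850) = 0.0268·3.94, giving B* = 850·(1 - 0.352) = 550.
From dH/dt = 0: 0.0124·550 - 0.551 = 0.036C*, so C* = 6.28/0.036 = 174.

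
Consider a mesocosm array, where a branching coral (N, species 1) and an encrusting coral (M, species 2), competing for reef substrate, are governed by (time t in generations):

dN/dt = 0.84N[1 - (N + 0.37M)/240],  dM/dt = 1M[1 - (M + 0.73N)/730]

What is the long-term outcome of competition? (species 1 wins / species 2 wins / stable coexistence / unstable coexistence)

Compare the nullcline intercepts: K1/α12 = 240/0.37 = 649 < K2 = 730; K2/α21 = 730/0.73 = 1000 > K1 = 240.
Since the inequalities point opposite ways, species 2 can invade but species 1 cannot.

species 2 excludes species 1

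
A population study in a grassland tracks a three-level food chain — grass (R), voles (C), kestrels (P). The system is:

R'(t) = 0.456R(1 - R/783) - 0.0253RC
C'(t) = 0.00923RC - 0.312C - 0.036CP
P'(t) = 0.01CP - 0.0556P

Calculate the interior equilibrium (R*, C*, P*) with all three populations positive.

From dP/dt = 0: 0.01C* = 0.0556, so C* = 5.56.
From dR/dt = 0: 0.456(1 - R*/783) = 0.0253·5.56, giving R* = 783·(1 - 0.308) = 541.
From dC/dt = 0: 0.00923·541 - 0.312 = 0.036P*, so P* = 4.69/0.036 = 130.

R* ≈ 541, C* ≈ 5.56, P* ≈ 130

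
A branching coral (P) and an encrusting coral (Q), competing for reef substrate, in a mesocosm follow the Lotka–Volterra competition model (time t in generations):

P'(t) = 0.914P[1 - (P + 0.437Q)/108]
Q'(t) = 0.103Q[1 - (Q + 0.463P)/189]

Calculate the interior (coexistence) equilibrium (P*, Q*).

P* ≈ 31.9, Q* ≈ 174

Setting both brackets to zero gives the nullclines P + 0.437Q = 108 and 0.463P + Q = 189.
Substituting Q = 189 - 0.463P into the first: P(1 - 0.437·0.463) = 108 - 0.437·189.
So P* = 25.4/0.798 = 31.9, and then Q* = 189 - 0.463·31.9 = 174.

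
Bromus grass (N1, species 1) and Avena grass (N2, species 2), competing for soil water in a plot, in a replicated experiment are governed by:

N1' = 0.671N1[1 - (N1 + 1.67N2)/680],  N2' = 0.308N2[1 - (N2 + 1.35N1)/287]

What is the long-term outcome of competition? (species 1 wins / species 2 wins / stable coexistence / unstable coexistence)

species 1 excludes species 2

Compare the nullcline intercepts: K1/α12 = 680/1.67 = 407 > K2 = 287; K2/α21 = 287/1.35 = 213 < K1 = 680.
Since the inequalities point opposite ways, species 1 can invade but species 2 cannot.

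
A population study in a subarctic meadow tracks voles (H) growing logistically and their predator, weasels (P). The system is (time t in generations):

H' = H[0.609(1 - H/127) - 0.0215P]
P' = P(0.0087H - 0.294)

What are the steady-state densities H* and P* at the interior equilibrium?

From dP/dt = 0 with P > 0: 0.0087H* = 0.294, so H* = 33.8.
Substitute into dH/dt = 0: 0.609(1 - 33.8/127) = 0.0215P*.
The bracket is 0.734, giving P* = 0.447/0.0215 = 20.8.

H* ≈ 33.8, P* ≈ 20.8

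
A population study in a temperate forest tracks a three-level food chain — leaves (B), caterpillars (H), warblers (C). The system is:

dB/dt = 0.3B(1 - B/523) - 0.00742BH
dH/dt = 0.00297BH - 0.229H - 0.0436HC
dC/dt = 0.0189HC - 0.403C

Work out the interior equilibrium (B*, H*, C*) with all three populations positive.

From dC/dt = 0: 0.0189H* = 0.403, so H* = 21.3.
From dB/dt = 0: 0.3(1 - B*/523) = 0.00742·21.3, giving B* = 523·(1 - 0.527) = 247.
From dH/dt = 0: 0.00297·247 - 0.229 = 0.0436C*, so C* = 0.505/0.0436 = 11.6.

B* ≈ 247, H* ≈ 21.3, C* ≈ 11.6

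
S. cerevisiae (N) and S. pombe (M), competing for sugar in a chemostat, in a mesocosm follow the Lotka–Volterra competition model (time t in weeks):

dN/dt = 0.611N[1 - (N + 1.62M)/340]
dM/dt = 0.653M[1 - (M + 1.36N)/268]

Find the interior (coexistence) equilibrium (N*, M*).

N* ≈ 78.3, M* ≈ 162

Setting both brackets to zero gives the nullclines N + 1.62M = 340 and 1.36N + M = 268.
Substituting M = 268 - 1.36N into the first: N(1 - 1.62·1.36) = 340 - 1.62·268.
So N* = -94.2/-1.2 = 78.3, and then M* = 268 - 1.36·78.3 = 162.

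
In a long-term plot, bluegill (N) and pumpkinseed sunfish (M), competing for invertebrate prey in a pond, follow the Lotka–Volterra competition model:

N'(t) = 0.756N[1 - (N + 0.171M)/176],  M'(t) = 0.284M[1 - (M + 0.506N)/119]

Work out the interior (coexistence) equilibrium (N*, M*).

N* ≈ 170, M* ≈ 32.8

Setting both brackets to zero gives the nullclines N + 0.171M = 176 and 0.506N + M = 119.
Substituting M = 119 - 0.506N into the first: N(1 - 0.171·0.506) = 176 - 0.171·119.
So N* = 156/0.913 = 170, and then M* = 119 - 0.506·170 = 32.8.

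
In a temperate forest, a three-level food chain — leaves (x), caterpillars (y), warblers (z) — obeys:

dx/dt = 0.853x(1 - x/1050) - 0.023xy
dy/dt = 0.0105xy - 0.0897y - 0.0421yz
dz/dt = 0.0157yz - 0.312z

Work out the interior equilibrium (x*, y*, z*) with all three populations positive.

From dz/dt = 0: 0.0157y* = 0.312, so y* = 19.9.
From dx/dt = 0: 0.853(1 - x*/1050) = 0.023·19.9, giving x* = 1050·(1 - 0.536) = 487.
From dy/dt = 0: 0.0105·487 - 0.0897 = 0.0421z*, so z* = 5.03/0.0421 = 119.

x* ≈ 487, y* ≈ 19.9, z* ≈ 119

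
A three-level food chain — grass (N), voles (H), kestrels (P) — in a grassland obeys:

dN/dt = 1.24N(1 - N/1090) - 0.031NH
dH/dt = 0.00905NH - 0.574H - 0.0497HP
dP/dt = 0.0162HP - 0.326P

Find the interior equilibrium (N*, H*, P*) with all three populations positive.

N* ≈ 542, H* ≈ 20.1, P* ≈ 87.1

From dP/dt = 0: 0.0162H* = 0.326, so H* = 20.1.
From dN/dt = 0: 1.24(1 - N*/1090) = 0.031·20.1, giving N* = 1090·(1 - 0.503) = 542.
From dH/dt = 0: 0.00905·542 - 0.574 = 0.0497P*, so P* = 4.33/0.0497 = 87.1.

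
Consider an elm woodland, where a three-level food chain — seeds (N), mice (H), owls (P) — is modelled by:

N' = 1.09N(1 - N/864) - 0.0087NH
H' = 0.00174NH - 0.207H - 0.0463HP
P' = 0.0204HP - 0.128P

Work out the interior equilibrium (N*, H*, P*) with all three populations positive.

From dP/dt = 0: 0.0204H* = 0.128, so H* = 6.27.
From dN/dt = 0: 1.09(1 - N*/864) = 0.0087·6.27, giving N* = 864·(1 - 0.0501) = 821.
From dH/dt = 0: 0.00174·821 - 0.207 = 0.0463P*, so P* = 1.22/0.0463 = 26.4.

N* ≈ 821, H* ≈ 6.27, P* ≈ 26.4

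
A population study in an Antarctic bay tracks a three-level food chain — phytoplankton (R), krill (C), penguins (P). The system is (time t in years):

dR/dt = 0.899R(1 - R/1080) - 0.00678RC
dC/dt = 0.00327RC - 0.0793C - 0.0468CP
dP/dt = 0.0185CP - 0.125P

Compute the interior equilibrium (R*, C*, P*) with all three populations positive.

From dP/dt = 0: 0.0185C* = 0.125, so C* = 6.76.
From dR/dt = 0: 0.899(1 - R*/1080) = 0.00678·6.76, giving R* = 1080·(1 - 0.051) = 1020.
From dC/dt = 0: 0.00327·1020 - 0.0793 = 0.0468P*, so P* = 3.27/0.0468 = 69.9.

R* ≈ 1020, C* ≈ 6.76, P* ≈ 69.9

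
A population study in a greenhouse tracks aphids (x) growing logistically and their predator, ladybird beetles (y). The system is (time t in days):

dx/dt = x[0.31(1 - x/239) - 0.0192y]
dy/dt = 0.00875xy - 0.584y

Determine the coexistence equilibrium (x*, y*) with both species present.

From dy/dt = 0 with y > 0: 0.00875x* = 0.584, so x* = 66.7.
Substitute into dx/dt = 0: 0.31(1 - 66.7/239) = 0.0192y*.
The bracket is 0.721, giving y* = 0.223/0.0192 = 11.6.

x* ≈ 66.7, y* ≈ 11.6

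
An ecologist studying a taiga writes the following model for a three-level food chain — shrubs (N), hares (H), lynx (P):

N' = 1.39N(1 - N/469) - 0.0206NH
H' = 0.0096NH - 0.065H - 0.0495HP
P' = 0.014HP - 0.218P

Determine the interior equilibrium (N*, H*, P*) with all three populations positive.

From dP/dt = 0: 0.014H* = 0.218, so H* = 15.6.
From dN/dt = 0: 1.39(1 - N*/469) = 0.0206·15.6, giving N* = 469·(1 - 0.231) = 361.
From dH/dt = 0: 0.0096·361 - 0.065 = 0.0495P*, so P* = 3.4/0.0495 = 68.7.

N* ≈ 361, H* ≈ 15.6, P* ≈ 68.7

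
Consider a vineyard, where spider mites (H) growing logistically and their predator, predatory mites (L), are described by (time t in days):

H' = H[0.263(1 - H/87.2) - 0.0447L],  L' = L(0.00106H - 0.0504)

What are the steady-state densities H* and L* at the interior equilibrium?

From dL/dt = 0 with L > 0: 0.00106H* = 0.0504, so H* = 47.5.
Substitute into dH/dt = 0: 0.263(1 - 47.5/87.2) = 0.0447L*.
The bracket is 0.455, giving L* = 0.12/0.0447 = 2.68.

H* ≈ 47.5, L* ≈ 2.68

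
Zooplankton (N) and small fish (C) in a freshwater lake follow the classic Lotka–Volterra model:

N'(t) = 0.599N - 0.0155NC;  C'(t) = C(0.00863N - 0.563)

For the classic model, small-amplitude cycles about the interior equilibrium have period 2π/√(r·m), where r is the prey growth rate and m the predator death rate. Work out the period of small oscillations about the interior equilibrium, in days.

T ≈ 10.8 days

Here r = 0.599 and m = 0.563, so r·m = 0.337.
ω = √0.337 = 0.581 per day, hence T = 2π/ω ≈ 10.8 days.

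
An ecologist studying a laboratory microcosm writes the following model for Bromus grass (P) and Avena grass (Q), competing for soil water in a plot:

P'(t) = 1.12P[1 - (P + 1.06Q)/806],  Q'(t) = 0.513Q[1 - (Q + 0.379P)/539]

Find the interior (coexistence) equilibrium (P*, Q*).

P* ≈ 392, Q* ≈ 390

Setting both brackets to zero gives the nullclines P + 1.06Q = 806 and 0.379P + Q = 539.
Substituting Q = 539 - 0.379P into the first: P(1 - 1.06·0.379) = 806 - 1.06·539.
So P* = 235/0.598 = 392, and then Q* = 539 - 0.379·392 = 390.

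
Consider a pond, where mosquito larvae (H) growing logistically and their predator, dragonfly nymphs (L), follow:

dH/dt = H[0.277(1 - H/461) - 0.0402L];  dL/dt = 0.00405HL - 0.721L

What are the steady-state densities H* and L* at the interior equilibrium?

H* ≈ 178, L* ≈ 4.23

From dL/dt = 0 with L > 0: 0.00405H* = 0.721, so H* = 178.
Substitute into dH/dt = 0: 0.277(1 - 178/461) = 0.0402L*.
The bracket is 0.614, giving L* = 0.17/0.0402 = 4.23.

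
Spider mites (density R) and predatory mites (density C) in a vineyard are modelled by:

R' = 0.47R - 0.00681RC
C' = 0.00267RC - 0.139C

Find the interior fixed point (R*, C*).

Set dC/dt = 0 with C > 0: 0.00267R - 0.139 = 0, so R* = 0.139/0.00267 = 52.1.
Set dR/dt = 0 with R > 0: 0.47 - 0.00681C = 0, so C* = 0.47/0.00681 = 69.

R* ≈ 52.1, C* ≈ 69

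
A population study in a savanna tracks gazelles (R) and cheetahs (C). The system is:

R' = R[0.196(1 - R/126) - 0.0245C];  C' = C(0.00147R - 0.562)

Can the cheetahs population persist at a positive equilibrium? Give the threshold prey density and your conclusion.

Threshold R = 382; K < 382, so no, the predator goes extinct.

The predator equation gives dC/dt > 0 only when R > 0.562/0.00147 = 382.
Without the predator, R → K = 126. Since 126 < 382, the predator cannot invade.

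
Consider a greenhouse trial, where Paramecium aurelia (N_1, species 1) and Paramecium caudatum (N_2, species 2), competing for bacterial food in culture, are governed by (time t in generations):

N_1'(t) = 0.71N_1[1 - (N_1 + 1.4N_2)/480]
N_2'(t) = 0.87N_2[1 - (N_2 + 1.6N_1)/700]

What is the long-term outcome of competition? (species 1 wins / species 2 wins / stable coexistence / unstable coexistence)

unstable coexistence (outcome depends on initial conditions)

Compare the nullcline intercepts: K1/α12 = 480/1.4 = 343 < K2 = 700; K2/α21 = 700/1.6 = 438 < K1 = 480.
Since both are reversed, neither can invade when rare; the interior point is a saddle.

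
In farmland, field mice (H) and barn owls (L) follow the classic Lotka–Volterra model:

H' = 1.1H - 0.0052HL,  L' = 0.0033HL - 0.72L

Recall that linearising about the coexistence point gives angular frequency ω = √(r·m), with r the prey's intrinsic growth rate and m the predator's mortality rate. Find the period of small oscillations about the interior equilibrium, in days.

T ≈ 7.06 days

Here r = 1.1 and m = 0.72, so r·m = 0.792.
ω = √0.792 = 0.89 per day, hence T = 2π/ω ≈ 7.06 days.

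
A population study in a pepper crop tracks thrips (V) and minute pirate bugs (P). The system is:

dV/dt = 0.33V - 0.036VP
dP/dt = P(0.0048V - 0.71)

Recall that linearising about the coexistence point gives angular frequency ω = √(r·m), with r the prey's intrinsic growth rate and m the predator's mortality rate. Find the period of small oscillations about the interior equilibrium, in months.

T ≈ 13 months

Here r = 0.33 and m = 0.71, so r·m = 0.234.
ω = √0.234 = 0.484 per month, hence T = 2π/ω ≈ 13 months.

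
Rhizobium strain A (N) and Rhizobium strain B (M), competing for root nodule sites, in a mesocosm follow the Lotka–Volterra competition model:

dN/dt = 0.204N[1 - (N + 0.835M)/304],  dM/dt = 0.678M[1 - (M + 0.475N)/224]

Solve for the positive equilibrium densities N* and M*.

N* ≈ 194, M* ≈ 132

Setting both brackets to zero gives the nullclines N + 0.835M = 304 and 0.475N + M = 224.
Substituting M = 224 - 0.475N into the first: N(1 - 0.835·0.475) = 304 - 0.835·224.
So N* = 117/0.603 = 194, and then M* = 224 - 0.475·194 = 132.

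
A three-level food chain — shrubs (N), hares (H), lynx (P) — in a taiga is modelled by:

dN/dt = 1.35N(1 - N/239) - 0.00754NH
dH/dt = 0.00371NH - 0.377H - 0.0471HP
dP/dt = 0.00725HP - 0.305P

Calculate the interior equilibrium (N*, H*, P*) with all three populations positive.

From dP/dt = 0: 0.00725H* = 0.305, so H* = 42.1.
From dN/dt = 0: 1.35(1 - N*/239) = 0.00754·42.1, giving N* = 239·(1 - 0.235) = 183.
From dH/dt = 0: 0.00371·183 - 0.377 = 0.0471P*, so P* = 0.301/0.0471 = 6.4.

N* ≈ 183, H* ≈ 42.1, P* ≈ 6.4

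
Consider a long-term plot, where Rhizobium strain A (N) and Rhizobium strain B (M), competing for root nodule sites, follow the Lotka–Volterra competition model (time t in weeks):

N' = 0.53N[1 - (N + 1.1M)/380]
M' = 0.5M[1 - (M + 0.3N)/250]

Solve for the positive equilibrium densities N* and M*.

N* ≈ 157, M* ≈ 203

Setting both brackets to zero gives the nullclines N + 1.1M = 380 and 0.3N + M = 250.
Substituting M = 250 - 0.3N into the first: N(1 - 1.1·0.3) = 380 - 1.1·250.
So N* = 105/0.67 = 157, and then M* = 250 - 0.3·157 = 203.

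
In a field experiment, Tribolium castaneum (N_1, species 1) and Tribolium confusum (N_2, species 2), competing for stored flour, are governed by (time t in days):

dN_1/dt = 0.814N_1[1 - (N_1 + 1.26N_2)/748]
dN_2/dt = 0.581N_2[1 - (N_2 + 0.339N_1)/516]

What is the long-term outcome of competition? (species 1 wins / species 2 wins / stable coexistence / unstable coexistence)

stable coexistence

Compare the nullcline intercepts: K1/α12 = 748/1.26 = 594 > K2 = 516; K2/α21 = 516/0.339 = 1520 > K1 = 748.
Since both inequalities hold, each species can invade when rare, so the interior equilibrium is stable.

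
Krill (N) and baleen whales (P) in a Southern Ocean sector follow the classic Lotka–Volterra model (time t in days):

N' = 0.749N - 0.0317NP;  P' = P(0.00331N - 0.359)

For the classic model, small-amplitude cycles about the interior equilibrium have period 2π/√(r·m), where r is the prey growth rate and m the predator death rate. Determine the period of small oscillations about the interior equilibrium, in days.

Here r = 0.749 and m = 0.359, so r·m = 0.269.
ω = √0.269 = 0.519 per day, hence T = 2π/ω ≈ 12.1 days.

T ≈ 12.1 days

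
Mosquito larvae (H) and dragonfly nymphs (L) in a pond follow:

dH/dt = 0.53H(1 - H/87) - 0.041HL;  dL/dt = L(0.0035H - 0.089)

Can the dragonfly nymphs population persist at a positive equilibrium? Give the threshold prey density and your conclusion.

The predator equation gives dL/dt > 0 only when H > 0.089/0.0035 = 25.4.
Without the predator, H → K = 87. Since 87 > 25.4, the predator can invade and persist.

Threshold H = 25.4; K > 25.4, so yes, the predator persists.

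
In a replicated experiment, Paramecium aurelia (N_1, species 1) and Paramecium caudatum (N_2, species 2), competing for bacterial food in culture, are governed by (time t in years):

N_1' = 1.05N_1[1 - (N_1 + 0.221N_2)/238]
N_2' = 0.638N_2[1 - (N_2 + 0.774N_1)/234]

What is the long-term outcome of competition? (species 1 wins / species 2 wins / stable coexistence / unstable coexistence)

Compare the nullcline intercepts: K1/α12 = 238/0.221 = 1080 > K2 = 234; K2/α21 = 234/0.774 = 302 > K1 = 238.
Since both inequalities hold, each species can invade when rare, so the interior equilibrium is stable.

stable coexistence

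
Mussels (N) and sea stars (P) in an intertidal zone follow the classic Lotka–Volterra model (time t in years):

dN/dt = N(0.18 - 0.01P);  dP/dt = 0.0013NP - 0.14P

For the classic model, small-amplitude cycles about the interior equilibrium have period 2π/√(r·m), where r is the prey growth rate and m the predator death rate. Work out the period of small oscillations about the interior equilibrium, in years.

Here r = 0.18 and m = 0.14, so r·m = 0.0252.
ω = √0.0252 = 0.159 per year, hence T = 2π/ω ≈ 39.6 years.

T ≈ 39.6 years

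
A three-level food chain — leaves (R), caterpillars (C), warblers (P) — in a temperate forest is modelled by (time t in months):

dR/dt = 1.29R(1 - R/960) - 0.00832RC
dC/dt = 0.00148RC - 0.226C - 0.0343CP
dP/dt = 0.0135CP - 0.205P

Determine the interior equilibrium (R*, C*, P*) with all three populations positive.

R* ≈ 866, C* ≈ 15.2, P* ≈ 30.8

From dP/dt = 0: 0.0135C* = 0.205, so C* = 15.2.
From dR/dt = 0: 1.29(1 - R*/960) = 0.00832·15.2, giving R* = 960·(1 - 0.0979) = 866.
From dC/dt = 0: 0.00148·866 - 0.226 = 0.0343P*, so P* = 1.06/0.0343 = 30.8.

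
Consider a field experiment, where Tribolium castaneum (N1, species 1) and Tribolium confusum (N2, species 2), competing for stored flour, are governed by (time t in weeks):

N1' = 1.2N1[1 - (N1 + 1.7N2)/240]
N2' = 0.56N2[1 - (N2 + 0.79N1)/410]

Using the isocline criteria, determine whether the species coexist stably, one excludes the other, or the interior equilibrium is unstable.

species 2 excludes species 1

Compare the nullcline intercepts: K1/α12 = 240/1.7 = 141 < K2 = 410; K2/α21 = 410/0.79 = 519 > K1 = 240.
Since the inequalities point opposite ways, species 2 can invade but species 1 cannot.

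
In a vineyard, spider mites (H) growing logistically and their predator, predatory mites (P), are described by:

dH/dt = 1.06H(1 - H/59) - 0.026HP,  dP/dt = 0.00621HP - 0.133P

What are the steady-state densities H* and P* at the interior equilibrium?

From dP/dt = 0 with P > 0: 0.00621H* = 0.133, so H* = 21.4.
Substitute into dH/dt = 0: 1.06(1 - 21.4/59) = 0.026P*.
The bracket is 0.637, giving P* = 0.675/0.026 = 26.

H* ≈ 21.4, P* ≈ 26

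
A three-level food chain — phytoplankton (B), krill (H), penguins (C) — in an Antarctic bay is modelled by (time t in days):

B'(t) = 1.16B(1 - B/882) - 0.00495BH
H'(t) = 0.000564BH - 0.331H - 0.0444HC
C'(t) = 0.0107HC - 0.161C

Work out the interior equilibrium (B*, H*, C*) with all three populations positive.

B* ≈ 825, H* ≈ 15, C* ≈ 3.03

From dC/dt = 0: 0.0107H* = 0.161, so H* = 15.
From dB/dt = 0: 1.16(1 - B*/882) = 0.00495·15, giving B* = 882·(1 - 0.0642) = 825.
From dH/dt = 0: 0.000564·825 - 0.331 = 0.0444C*, so C* = 0.135/0.0444 = 3.03.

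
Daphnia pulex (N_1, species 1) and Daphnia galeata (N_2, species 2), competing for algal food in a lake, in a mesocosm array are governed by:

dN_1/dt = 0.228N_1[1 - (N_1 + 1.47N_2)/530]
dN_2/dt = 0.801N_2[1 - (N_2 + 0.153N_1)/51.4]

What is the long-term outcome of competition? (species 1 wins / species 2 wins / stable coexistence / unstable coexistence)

Compare the nullcline intercepts: K1/α12 = 530/1.47 = 361 > K2 = 51.4; K2/α21 = 51.4/0.153 = 336 < K1 = 530.
Since the inequalities point opposite ways, species 1 can invade but species 2 cannot.

species 1 excludes species 2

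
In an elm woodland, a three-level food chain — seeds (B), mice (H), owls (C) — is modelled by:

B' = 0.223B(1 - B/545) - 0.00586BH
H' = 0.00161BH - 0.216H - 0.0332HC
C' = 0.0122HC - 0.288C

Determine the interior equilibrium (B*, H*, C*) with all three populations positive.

B* ≈ 207, H* ≈ 23.6, C* ≈ 3.53

From dC/dt = 0: 0.0122H* = 0.288, so H* = 23.6.
From dB/dt = 0: 0.223(1 - B*/545) = 0.00586·23.6, giving B* = 545·(1 - 0.62) = 207.
From dH/dt = 0: 0.00161·207 - 0.216 = 0.0332C*, so C* = 0.117/0.0332 = 3.53.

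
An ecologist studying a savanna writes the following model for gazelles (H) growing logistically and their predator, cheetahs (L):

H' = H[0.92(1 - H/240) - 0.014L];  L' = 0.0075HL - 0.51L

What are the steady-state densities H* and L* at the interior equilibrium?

H* ≈ 68, L* ≈ 47.1

From dL/dt = 0 with L > 0: 0.0075H* = 0.51, so H* = 68.
Substitute into dH/dt = 0: 0.92(1 - 68/240) = 0.014L*.
The bracket is 0.717, giving L* = 0.659/0.014 = 47.1.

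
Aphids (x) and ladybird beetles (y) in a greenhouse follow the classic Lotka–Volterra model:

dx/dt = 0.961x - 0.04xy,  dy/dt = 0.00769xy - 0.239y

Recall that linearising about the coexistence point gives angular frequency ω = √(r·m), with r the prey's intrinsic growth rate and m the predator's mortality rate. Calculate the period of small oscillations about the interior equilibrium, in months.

T ≈ 13.1 months

Here r = 0.961 and m = 0.239, so r·m = 0.23.
ω = √0.23 = 0.479 per month, hence T = 2π/ω ≈ 13.1 months.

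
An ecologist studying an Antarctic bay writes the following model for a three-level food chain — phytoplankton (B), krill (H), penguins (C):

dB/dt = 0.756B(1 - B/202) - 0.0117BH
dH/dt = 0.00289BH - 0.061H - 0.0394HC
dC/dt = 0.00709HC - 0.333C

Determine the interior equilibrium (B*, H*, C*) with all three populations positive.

B* ≈ 55.2, H* ≈ 47, C* ≈ 2.5

From dC/dt = 0: 0.00709H* = 0.333, so H* = 47.
From dB/dt = 0: 0.756(1 - B*/202) = 0.0117·47, giving B* = 202·(1 - 0.727) = 55.2.
From dH/dt = 0: 0.00289·55.2 - 0.061 = 0.0394C*, so C* = 0.0984/0.0394 = 2.5.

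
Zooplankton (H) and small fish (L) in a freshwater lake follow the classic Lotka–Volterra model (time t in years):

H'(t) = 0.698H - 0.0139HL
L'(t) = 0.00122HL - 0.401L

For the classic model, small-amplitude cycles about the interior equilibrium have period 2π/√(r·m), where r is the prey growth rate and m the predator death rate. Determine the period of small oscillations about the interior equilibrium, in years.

Here r = 0.698 and m = 0.401, so r·m = 0.28.
ω = √0.28 = 0.529 per year, hence T = 2π/ω ≈ 11.9 years.

T ≈ 11.9 years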